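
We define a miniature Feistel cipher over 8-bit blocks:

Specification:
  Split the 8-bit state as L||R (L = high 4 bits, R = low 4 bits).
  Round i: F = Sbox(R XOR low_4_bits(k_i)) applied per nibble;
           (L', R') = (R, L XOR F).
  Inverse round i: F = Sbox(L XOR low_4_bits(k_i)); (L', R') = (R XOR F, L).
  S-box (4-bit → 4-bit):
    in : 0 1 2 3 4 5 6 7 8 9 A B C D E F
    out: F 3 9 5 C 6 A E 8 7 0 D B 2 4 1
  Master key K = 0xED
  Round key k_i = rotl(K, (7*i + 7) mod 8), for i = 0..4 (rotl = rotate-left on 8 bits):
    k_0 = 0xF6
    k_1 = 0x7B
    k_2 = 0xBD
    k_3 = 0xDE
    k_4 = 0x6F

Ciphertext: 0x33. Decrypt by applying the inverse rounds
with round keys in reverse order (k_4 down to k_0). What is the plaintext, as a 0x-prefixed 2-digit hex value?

0x08

s_0 = ciphertext = 0x33
s_1 = InvRound(s_0, k_4) = 0x83
s_2 = InvRound(s_1, k_3) = 0x98
s_3 = InvRound(s_2, k_2) = 0x49
s_4 = InvRound(s_3, k_1) = 0x84
s_5 = InvRound(s_4, k_0) = 0x08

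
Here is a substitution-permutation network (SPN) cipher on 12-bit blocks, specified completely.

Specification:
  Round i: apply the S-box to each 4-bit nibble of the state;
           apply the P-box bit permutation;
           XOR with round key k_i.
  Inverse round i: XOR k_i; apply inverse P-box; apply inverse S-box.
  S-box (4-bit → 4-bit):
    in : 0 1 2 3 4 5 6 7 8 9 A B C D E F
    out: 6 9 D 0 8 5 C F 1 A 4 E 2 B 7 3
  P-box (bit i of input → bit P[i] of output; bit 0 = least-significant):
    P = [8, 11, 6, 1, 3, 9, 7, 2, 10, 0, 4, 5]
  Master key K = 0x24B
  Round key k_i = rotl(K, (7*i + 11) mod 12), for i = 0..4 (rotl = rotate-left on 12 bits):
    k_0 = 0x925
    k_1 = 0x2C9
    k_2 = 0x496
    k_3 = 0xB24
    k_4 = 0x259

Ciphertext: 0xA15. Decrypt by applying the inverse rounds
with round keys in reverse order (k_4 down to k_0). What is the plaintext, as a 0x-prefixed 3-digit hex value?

0x613

s_0 = ciphertext = 0xA15
s_1 = InvRound(s_0, k_4) = 0x310
s_2 = InvRound(s_1, k_3) = 0x64C
s_3 = InvRound(s_2, k_2) = 0xAE6
s_4 = InvRound(s_3, k_1) = 0x919
s_5 = InvRound(s_4, k_0) = 0x613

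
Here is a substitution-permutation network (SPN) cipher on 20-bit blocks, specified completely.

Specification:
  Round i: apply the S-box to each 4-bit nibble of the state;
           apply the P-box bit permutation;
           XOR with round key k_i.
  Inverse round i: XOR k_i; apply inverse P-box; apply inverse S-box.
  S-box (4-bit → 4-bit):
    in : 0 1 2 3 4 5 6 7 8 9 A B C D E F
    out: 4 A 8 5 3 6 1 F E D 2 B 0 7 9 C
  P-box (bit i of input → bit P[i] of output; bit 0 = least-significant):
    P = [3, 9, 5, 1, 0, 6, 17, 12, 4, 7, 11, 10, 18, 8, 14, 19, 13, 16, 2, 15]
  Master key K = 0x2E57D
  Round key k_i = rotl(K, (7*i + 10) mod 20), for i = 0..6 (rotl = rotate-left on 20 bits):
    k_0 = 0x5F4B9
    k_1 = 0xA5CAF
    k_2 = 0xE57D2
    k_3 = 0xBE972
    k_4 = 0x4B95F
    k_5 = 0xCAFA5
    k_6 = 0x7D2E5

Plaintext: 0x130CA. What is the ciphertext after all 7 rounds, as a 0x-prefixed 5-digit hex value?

0x50E0C

s_0 = plaintext = 0x130CA
s_1 = Round(s_0, k_0) = 0x03EB9
s_2 = Round(s_1, k_1) = 0xE08D0
s_3 = Round(s_2, k_2) = 0xCBB33
s_4 = Round(s_3, k_3) = 0x5ECCB
s_5 = Round(s_4, k_4) = 0x9BB51
s_6 = Round(s_5, k_5) = 0x20873
s_7 = Round(s_6, k_6) = 0x50E0C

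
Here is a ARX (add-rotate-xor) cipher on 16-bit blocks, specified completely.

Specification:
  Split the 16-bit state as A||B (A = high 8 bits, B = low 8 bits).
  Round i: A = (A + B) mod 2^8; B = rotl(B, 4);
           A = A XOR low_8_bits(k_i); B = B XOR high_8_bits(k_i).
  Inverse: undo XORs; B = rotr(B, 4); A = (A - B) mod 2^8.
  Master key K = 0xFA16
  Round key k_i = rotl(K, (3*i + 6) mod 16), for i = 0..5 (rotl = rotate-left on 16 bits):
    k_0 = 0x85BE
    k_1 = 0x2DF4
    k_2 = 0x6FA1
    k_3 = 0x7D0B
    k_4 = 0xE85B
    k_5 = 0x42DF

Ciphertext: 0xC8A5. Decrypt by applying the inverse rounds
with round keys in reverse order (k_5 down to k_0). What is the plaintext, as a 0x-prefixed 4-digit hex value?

s_0 = ciphertext = 0xC8A5
s_1 = InvRound(s_0, k_5) = 0x997E
s_2 = InvRound(s_1, k_4) = 0x5969
s_3 = InvRound(s_2, k_3) = 0x1141
s_4 = InvRound(s_3, k_2) = 0xCEE2
s_5 = InvRound(s_4, k_1) = 0x3EFC
s_6 = InvRound(s_5, k_0) = 0xE997

0xE997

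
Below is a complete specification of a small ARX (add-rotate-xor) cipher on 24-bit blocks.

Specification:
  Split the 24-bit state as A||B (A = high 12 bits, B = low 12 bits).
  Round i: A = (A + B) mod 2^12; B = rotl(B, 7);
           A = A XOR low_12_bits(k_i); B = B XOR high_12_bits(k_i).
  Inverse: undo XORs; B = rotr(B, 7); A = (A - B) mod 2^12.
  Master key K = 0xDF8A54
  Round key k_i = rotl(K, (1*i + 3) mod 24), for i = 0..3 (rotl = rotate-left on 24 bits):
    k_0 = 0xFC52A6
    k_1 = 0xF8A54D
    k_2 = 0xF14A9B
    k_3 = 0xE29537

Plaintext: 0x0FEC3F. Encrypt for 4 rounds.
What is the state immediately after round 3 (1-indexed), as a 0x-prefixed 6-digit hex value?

0x2E6AF8

s_0 = plaintext = 0x0FEC3F
s_1 = Round(s_0, k_0) = 0xF9B024
s_2 = Round(s_1, k_1) = 0xAF2D8B
s_3 = Round(s_2, k_2) = 0x2E6AF8
s_4 = Round(s_3, k_3) = 0x8E927E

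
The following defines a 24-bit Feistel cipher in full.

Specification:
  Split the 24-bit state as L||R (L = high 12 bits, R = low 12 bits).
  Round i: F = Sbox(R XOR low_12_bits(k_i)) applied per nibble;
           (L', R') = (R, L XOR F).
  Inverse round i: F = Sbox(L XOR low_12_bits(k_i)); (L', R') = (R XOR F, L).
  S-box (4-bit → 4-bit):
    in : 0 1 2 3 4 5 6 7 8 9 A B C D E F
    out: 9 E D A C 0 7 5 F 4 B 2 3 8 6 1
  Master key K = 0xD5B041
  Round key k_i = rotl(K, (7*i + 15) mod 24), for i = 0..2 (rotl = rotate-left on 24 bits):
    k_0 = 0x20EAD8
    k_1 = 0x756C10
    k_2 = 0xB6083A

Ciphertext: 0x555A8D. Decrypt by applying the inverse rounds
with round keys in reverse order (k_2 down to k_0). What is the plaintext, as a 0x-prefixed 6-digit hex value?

s_0 = ciphertext = 0x555A8D
s_1 = InvRound(s_0, k_2) = 0x2FC555
s_2 = InvRound(s_1, k_1) = 0x3362FC
s_3 = InvRound(s_2, k_0) = 0x69A336

0x69A336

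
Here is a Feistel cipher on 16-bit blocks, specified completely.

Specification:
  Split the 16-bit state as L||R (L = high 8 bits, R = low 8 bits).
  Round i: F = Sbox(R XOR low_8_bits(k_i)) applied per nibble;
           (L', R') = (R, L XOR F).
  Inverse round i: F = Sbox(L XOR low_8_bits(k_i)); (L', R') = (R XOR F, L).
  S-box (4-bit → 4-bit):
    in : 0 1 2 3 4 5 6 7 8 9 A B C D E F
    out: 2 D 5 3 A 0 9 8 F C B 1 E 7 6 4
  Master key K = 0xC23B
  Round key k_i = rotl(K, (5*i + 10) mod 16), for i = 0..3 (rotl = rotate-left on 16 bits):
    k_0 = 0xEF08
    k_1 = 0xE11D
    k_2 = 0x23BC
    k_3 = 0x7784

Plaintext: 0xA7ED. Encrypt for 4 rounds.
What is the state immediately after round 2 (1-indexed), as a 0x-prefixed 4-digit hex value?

0xC796

s_0 = plaintext = 0xA7ED
s_1 = Round(s_0, k_0) = 0xEDC7
s_2 = Round(s_1, k_1) = 0xC796
s_3 = Round(s_2, k_2) = 0x969C
s_4 = Round(s_3, k_3) = 0x9C49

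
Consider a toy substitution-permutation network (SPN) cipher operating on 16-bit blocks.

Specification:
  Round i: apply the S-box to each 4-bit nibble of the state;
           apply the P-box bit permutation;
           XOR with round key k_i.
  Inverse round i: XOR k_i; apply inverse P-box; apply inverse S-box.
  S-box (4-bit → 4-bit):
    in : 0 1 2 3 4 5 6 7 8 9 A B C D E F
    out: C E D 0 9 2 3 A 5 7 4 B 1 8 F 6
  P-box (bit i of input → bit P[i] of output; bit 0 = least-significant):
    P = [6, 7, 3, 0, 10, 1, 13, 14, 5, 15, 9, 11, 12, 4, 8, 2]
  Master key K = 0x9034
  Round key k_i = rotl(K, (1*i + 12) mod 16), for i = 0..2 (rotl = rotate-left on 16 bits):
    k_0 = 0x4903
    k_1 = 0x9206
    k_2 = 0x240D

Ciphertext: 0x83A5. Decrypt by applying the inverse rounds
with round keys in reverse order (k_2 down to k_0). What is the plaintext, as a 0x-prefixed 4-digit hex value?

0xAB75

s_0 = ciphertext = 0x83A5
s_1 = InvRound(s_0, k_2) = 0xA98F
s_2 = InvRound(s_1, k_1) = 0x80A1
s_3 = InvRound(s_2, k_0) = 0xAB75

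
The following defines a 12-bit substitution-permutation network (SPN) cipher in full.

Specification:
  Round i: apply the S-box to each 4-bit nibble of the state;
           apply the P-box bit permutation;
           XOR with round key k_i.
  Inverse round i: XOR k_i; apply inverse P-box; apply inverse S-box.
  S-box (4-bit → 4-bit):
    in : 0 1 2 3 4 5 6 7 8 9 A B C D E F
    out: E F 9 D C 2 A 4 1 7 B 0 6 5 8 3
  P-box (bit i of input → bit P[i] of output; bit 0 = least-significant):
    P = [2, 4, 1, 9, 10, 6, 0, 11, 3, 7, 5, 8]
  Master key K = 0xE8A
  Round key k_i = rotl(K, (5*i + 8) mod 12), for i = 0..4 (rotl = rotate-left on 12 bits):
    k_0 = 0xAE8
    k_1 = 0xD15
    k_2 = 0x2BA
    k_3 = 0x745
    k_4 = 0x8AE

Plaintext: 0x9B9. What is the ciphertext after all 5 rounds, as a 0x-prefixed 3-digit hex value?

0x5A6

s_0 = plaintext = 0x9B9
s_1 = Round(s_0, k_0) = 0xA56
s_2 = Round(s_1, k_1) = 0xECD
s_3 = Round(s_2, k_2) = 0x3FD
s_4 = Round(s_3, k_3) = 0x22B
s_5 = Round(s_4, k_4) = 0x5A6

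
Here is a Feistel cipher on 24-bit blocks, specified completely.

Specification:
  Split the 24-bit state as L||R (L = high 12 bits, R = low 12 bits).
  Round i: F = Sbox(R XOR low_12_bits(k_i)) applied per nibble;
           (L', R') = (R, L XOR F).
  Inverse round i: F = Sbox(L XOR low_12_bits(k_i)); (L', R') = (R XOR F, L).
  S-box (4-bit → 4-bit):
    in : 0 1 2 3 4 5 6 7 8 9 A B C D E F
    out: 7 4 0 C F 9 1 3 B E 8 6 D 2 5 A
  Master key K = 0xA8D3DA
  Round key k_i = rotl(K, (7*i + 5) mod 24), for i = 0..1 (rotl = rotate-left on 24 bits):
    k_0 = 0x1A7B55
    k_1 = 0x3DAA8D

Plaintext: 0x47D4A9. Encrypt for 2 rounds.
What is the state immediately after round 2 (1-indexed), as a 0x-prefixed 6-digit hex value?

s_0 = plaintext = 0x47D4A9
s_1 = Round(s_0, k_0) = 0x4A9ED0
s_2 = Round(s_1, k_1) = 0xED0B3B

0xED0B3B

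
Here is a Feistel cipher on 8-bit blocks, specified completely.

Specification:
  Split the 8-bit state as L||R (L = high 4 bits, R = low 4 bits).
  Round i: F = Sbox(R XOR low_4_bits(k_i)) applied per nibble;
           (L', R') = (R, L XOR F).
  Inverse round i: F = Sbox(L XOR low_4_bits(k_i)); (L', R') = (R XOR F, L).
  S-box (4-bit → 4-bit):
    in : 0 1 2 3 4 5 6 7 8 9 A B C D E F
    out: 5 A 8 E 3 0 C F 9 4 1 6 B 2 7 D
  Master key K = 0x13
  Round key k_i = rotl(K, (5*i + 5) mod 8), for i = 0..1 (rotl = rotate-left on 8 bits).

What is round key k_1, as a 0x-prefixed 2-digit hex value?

K = 0x13
k_0 = rotl(K, (5*0+5) mod 8) = rotl(K, 5) = 0x62
k_1 = rotl(K, (5*1+5) mod 8) = rotl(K, 2) = 0x4C

0x4C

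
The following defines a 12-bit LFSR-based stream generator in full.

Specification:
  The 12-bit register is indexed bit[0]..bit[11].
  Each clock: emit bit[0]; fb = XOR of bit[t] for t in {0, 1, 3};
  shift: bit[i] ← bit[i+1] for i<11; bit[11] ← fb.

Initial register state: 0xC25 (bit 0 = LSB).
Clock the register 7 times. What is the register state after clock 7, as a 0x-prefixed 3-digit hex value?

0x678

reg_0 = 0xC25
clock 1: out=1, reg = 0xE12
clock 2: out=0, reg = 0xF09
clock 3: out=1, reg = 0x784
clock 4: out=0, reg = 0x3C2
clock 5: out=0, reg = 0x9E1
clock 6: out=1, reg = 0xCF0
clock 7: out=0, reg = 0x678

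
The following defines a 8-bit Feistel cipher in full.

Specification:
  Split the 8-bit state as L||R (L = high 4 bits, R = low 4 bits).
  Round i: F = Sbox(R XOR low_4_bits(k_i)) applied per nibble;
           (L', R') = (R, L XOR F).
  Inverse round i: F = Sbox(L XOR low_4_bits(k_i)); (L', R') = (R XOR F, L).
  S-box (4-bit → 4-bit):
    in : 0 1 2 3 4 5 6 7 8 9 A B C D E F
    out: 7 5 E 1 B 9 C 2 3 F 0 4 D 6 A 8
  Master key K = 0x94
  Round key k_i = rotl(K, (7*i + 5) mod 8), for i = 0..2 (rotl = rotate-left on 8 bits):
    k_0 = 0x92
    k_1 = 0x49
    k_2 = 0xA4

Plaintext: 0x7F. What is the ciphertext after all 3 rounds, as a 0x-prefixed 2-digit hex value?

0xC2

s_0 = plaintext = 0x7F
s_1 = Round(s_0, k_0) = 0xF1
s_2 = Round(s_1, k_1) = 0x1C
s_3 = Round(s_2, k_2) = 0xC2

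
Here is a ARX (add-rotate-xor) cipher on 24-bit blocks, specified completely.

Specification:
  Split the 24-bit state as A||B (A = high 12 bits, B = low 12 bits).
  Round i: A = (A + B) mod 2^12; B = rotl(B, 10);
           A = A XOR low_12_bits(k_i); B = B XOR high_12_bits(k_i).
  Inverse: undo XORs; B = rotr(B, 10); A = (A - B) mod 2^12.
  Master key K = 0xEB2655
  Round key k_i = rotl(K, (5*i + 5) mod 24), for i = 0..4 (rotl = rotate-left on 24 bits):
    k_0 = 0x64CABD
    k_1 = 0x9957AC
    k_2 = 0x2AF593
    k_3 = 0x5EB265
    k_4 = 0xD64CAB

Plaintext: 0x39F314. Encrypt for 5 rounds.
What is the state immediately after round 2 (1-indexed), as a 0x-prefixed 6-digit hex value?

0x53BC37

s_0 = plaintext = 0x39F314
s_1 = Round(s_0, k_0) = 0xC0E689
s_2 = Round(s_1, k_1) = 0x53BC37
s_3 = Round(s_2, k_2) = 0x4E1DA2
s_4 = Round(s_3, k_3) = 0x0E6E83
s_5 = Round(s_4, k_4) = 0x3C22C4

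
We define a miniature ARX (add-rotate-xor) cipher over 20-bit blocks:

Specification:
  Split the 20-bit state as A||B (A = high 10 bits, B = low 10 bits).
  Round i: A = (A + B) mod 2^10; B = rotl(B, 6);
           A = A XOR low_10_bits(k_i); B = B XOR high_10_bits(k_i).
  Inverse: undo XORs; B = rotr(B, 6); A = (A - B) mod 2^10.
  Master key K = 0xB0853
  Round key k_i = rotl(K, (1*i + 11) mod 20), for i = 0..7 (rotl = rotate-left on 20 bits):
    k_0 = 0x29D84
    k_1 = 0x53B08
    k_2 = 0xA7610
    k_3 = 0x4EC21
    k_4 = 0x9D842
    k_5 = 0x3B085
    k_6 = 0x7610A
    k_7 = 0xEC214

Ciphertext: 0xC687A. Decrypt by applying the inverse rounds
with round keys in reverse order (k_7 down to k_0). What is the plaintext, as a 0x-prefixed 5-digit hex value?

0x3C76C

s_0 = ciphertext = 0xC687A
s_1 = InvRound(s_0, k_7) = 0x17CAF
s_2 = InvRound(s_1, k_6) = 0x78375
s_3 = InvRound(s_2, k_5) = 0xF1D9E
s_4 = InvRound(s_3, k_4) = 0x3DA8F
s_5 = InvRound(s_4, k_3) = 0x6274E
s_6 = InvRound(s_5, k_2) = 0x98937
s_7 = InvRound(s_6, k_1) = 0x76791
s_8 = InvRound(s_7, k_0) = 0x3C76C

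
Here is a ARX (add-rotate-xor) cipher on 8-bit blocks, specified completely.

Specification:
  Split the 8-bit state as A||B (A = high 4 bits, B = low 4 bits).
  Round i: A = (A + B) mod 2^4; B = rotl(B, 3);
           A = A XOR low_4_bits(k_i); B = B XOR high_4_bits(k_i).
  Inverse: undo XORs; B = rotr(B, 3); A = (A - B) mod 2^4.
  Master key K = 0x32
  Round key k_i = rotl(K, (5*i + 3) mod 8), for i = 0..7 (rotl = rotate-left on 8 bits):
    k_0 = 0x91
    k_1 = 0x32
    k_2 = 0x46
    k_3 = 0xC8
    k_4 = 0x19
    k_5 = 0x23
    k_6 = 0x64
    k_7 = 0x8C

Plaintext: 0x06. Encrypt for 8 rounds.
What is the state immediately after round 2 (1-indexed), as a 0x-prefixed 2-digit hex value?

0x36

s_0 = plaintext = 0x06
s_1 = Round(s_0, k_0) = 0x7A
s_2 = Round(s_1, k_1) = 0x36
s_3 = Round(s_2, k_2) = 0xF7
s_4 = Round(s_3, k_3) = 0xE7
s_5 = Round(s_4, k_4) = 0xCA
s_6 = Round(s_5, k_5) = 0x57
s_7 = Round(s_6, k_6) = 0x8D
s_8 = Round(s_7, k_7) = 0x96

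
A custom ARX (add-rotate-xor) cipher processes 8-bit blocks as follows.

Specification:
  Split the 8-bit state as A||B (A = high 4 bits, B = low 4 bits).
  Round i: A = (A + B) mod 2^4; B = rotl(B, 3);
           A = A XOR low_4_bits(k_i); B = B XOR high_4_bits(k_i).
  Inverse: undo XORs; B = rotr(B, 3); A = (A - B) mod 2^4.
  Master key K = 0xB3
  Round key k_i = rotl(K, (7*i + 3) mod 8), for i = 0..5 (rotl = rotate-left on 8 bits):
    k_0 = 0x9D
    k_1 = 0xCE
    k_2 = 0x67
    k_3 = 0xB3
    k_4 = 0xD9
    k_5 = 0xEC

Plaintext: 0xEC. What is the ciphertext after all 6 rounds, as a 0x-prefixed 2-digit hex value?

s_0 = plaintext = 0xEC
s_1 = Round(s_0, k_0) = 0x7F
s_2 = Round(s_1, k_1) = 0x83
s_3 = Round(s_2, k_2) = 0xCF
s_4 = Round(s_3, k_3) = 0x84
s_5 = Round(s_4, k_4) = 0x5F
s_6 = Round(s_5, k_5) = 0x81

0x81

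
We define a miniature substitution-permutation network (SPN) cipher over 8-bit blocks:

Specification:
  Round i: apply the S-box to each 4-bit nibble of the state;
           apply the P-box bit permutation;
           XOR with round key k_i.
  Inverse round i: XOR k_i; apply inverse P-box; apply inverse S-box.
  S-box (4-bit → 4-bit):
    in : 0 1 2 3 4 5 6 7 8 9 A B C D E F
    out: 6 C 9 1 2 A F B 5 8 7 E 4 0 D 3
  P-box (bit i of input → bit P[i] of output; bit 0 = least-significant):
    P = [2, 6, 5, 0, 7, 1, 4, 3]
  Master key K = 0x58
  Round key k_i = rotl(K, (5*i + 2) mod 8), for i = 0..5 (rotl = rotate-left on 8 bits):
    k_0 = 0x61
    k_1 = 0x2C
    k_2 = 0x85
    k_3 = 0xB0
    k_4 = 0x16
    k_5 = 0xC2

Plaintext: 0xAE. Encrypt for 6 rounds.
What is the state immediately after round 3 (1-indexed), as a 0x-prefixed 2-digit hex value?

0x86

s_0 = plaintext = 0xAE
s_1 = Round(s_0, k_0) = 0xD6
s_2 = Round(s_1, k_1) = 0x49
s_3 = Round(s_2, k_2) = 0x86
s_4 = Round(s_3, k_3) = 0x45
s_5 = Round(s_4, k_4) = 0x55
s_6 = Round(s_5, k_5) = 0x89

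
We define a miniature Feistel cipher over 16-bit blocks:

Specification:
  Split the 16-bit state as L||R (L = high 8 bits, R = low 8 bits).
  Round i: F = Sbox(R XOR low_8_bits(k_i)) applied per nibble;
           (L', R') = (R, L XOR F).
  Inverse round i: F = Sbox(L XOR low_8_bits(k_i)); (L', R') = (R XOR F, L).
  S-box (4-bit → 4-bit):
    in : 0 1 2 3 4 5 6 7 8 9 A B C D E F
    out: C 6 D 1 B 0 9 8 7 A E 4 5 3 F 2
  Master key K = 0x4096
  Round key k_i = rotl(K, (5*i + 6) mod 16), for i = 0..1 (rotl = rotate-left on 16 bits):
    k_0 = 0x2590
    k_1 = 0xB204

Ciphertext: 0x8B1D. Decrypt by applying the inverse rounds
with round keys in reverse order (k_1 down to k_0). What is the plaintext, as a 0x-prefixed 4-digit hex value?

s_0 = ciphertext = 0x8B1D
s_1 = InvRound(s_0, k_1) = 0x6F8B
s_2 = InvRound(s_1, k_0) = 0xA96F

0xA96F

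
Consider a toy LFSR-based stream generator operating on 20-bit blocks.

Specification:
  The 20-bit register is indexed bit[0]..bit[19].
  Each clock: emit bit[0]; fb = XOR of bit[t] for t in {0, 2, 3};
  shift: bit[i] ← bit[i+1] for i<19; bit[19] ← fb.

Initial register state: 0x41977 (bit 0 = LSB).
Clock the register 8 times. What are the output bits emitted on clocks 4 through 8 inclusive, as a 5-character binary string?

reg_0 = 0x41977
clock 1: out=1, reg = 0x20CBB
clock 2: out=1, reg = 0x1065D
clock 3: out=1, reg = 0x8832E
clock 4: out=0, reg = 0x44197
clock 5: out=1, reg = 0x220CB
clock 6: out=1, reg = 0x11065
clock 7: out=1, reg = 0x08832
clock 8: out=0, reg = 0x04419

01110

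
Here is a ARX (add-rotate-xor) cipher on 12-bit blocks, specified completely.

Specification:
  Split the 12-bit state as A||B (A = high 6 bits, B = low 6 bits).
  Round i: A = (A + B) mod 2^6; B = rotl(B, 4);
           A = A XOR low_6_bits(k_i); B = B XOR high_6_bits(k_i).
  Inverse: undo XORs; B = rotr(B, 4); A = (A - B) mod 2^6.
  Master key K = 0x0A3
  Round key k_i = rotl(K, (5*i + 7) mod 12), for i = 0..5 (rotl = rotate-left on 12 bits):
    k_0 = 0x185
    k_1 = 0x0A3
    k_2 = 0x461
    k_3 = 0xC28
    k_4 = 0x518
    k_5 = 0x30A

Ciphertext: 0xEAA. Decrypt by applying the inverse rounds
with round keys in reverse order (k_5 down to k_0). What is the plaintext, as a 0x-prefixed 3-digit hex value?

0xE49

s_0 = ciphertext = 0xEAA
s_1 = InvRound(s_0, k_5) = 0x59A
s_2 = InvRound(s_1, k_4) = 0x5B8
s_3 = InvRound(s_2, k_3) = 0x7A0
s_4 = InvRound(s_3, k_2) = 0xE07
s_5 = InvRound(s_4, k_1) = 0x1D4
s_6 = InvRound(s_5, k_0) = 0xE49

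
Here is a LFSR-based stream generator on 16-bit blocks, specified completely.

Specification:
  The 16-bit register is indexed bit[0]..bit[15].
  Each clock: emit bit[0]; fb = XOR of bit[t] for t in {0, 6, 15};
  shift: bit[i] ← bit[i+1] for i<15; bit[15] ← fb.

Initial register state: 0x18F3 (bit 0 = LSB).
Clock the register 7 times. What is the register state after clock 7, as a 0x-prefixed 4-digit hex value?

0xE031

reg_0 = 0x18F3
clock 1: out=1, reg = 0x0C79
clock 2: out=1, reg = 0x063C
clock 3: out=0, reg = 0x031E
clock 4: out=0, reg = 0x018F
clock 5: out=1, reg = 0x80C7
clock 6: out=1, reg = 0xC063
clock 7: out=1, reg = 0xE031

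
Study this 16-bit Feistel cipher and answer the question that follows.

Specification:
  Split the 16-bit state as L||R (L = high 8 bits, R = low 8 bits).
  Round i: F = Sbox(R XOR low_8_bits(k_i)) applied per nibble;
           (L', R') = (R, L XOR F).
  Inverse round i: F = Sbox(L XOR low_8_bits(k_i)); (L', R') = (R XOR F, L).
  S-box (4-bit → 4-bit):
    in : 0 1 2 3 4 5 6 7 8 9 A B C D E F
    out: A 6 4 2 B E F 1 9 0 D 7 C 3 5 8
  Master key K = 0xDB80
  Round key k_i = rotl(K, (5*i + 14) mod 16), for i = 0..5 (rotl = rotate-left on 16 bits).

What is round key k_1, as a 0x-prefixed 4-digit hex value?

K = 0xDB80
k_0 = rotl(K, (5*0+14) mod 16) = rotl(K, 14) = 0x36E0
k_1 = rotl(K, (5*1+14) mod 16) = rotl(K, 3) = 0xDC06

0xDC06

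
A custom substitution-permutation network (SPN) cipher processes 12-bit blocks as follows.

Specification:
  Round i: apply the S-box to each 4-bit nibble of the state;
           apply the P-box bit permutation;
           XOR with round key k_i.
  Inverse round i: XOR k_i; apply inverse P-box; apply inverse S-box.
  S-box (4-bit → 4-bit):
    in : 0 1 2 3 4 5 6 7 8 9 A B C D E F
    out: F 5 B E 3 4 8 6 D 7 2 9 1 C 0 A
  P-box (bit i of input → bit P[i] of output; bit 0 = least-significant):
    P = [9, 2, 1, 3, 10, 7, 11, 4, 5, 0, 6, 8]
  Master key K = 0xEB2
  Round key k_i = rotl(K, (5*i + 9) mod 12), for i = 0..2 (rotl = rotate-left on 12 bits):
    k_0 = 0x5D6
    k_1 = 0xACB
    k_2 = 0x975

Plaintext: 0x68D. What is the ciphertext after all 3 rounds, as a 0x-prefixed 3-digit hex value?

0xABD

s_0 = plaintext = 0x68D
s_1 = Round(s_0, k_0) = 0x8CC
s_2 = Round(s_1, k_1) = 0xDAB
s_3 = Round(s_2, k_2) = 0xABD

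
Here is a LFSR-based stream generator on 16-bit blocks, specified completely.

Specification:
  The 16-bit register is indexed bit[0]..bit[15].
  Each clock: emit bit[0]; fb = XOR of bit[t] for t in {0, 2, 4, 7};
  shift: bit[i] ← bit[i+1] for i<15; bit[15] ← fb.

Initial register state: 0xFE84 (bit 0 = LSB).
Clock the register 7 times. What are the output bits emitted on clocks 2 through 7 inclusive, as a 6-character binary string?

010000

reg_0 = 0xFE84
clock 1: out=0, reg = 0x7F42
clock 2: out=0, reg = 0x3FA1
clock 3: out=1, reg = 0x1FD0
clock 4: out=0, reg = 0x0FE8
clock 5: out=0, reg = 0x87F4
clock 6: out=0, reg = 0xC3FA
clock 7: out=0, reg = 0x61FD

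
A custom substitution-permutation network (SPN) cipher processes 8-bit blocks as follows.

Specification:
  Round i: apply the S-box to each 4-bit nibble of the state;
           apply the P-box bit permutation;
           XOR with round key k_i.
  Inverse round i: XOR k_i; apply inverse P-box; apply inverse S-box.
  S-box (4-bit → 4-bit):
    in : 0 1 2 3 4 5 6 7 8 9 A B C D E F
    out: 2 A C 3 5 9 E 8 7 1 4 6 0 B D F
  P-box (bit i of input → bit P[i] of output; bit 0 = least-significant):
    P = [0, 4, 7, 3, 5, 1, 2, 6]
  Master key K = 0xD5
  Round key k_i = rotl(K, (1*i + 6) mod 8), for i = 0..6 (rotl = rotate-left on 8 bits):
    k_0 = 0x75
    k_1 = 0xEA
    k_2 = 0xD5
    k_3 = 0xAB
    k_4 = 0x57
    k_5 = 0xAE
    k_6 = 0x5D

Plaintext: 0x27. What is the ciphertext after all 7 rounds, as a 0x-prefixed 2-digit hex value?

0xF1

s_0 = plaintext = 0x27
s_1 = Round(s_0, k_0) = 0x39
s_2 = Round(s_1, k_1) = 0xC9
s_3 = Round(s_2, k_2) = 0xD4
s_4 = Round(s_3, k_3) = 0x48
s_5 = Round(s_4, k_4) = 0xE2
s_6 = Round(s_5, k_5) = 0x42
s_7 = Round(s_6, k_6) = 0xF1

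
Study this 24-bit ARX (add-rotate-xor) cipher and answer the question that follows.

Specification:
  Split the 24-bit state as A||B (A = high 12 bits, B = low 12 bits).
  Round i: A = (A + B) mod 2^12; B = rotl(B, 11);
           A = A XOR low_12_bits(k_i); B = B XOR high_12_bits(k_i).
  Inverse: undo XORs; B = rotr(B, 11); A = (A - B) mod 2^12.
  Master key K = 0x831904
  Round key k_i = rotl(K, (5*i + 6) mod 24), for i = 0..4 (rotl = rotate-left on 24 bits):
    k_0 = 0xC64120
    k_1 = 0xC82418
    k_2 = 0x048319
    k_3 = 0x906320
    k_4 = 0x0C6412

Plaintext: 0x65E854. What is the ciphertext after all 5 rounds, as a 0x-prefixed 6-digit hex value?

s_0 = plaintext = 0x65E854
s_1 = Round(s_0, k_0) = 0xF9284E
s_2 = Round(s_1, k_1) = 0x3F88A5
s_3 = Round(s_2, k_2) = 0xF84C1A
s_4 = Round(s_3, k_3) = 0x8BEF0B
s_5 = Round(s_4, k_4) = 0x3DBF43

0x3DBF43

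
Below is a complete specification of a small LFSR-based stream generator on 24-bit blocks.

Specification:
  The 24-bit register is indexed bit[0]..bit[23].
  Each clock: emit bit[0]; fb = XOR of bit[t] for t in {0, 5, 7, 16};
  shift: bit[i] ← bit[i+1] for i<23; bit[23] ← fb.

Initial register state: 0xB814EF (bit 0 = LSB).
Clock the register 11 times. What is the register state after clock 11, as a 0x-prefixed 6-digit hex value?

0xBB3702

reg_0 = 0xB814EF
clock 1: out=1, reg = 0xDC0A77
clock 2: out=1, reg = 0x6E053B
clock 3: out=1, reg = 0x37029D
clock 4: out=1, reg = 0x9B814E
clock 5: out=0, reg = 0xCDC0A7
clock 6: out=1, reg = 0x66E053
clock 7: out=1, reg = 0xB37029
clock 8: out=1, reg = 0xD9B814
clock 9: out=0, reg = 0xECDC0A
clock 10: out=0, reg = 0x766E05
clock 11: out=1, reg = 0xBB3702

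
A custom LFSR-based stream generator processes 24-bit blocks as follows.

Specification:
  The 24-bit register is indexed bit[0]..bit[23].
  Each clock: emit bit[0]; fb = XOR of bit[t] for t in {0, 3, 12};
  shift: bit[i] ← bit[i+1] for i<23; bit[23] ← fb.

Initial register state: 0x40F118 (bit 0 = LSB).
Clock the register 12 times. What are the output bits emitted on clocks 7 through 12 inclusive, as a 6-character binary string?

reg_0 = 0x40F118
clock 1: out=0, reg = 0x20788C
clock 2: out=0, reg = 0x103C46
clock 3: out=0, reg = 0x881E23
clock 4: out=1, reg = 0x440F11
clock 5: out=1, reg = 0xA20788
clock 6: out=0, reg = 0xD103C4
clock 7: out=0, reg = 0x6881E2
clock 8: out=0, reg = 0x3440F1
clock 9: out=1, reg = 0x9A2078
clock 10: out=0, reg = 0xCD103C
clock 11: out=0, reg = 0x66881E
clock 12: out=0, reg = 0xB3440F

001000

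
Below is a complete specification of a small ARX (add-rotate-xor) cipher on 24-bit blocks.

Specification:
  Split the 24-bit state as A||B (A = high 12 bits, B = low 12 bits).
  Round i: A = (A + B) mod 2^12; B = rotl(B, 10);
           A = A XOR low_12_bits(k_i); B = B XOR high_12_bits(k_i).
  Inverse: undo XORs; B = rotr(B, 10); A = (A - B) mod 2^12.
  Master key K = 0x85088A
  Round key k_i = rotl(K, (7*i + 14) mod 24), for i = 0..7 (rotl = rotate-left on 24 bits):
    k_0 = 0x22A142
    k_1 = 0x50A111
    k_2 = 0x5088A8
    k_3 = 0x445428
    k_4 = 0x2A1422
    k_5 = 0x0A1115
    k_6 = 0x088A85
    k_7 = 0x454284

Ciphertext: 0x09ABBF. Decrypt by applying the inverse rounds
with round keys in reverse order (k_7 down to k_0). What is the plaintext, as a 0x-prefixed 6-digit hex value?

s_0 = ciphertext = 0x09ABBF
s_1 = InvRound(s_0, k_7) = 0x26FFAF
s_2 = InvRound(s_1, k_6) = 0xC4BC9F
s_3 = InvRound(s_2, k_5) = 0xC630FB
s_4 = InvRound(s_3, k_4) = 0xED9968
s_5 = InvRound(s_4, k_3) = 0x63A4B7
s_6 = InvRound(s_5, k_2) = 0x7966FC
s_7 = InvRound(s_6, k_1) = 0x6AFFD8
s_8 = InvRound(s_7, k_0) = 0x0227CB

0x0227CB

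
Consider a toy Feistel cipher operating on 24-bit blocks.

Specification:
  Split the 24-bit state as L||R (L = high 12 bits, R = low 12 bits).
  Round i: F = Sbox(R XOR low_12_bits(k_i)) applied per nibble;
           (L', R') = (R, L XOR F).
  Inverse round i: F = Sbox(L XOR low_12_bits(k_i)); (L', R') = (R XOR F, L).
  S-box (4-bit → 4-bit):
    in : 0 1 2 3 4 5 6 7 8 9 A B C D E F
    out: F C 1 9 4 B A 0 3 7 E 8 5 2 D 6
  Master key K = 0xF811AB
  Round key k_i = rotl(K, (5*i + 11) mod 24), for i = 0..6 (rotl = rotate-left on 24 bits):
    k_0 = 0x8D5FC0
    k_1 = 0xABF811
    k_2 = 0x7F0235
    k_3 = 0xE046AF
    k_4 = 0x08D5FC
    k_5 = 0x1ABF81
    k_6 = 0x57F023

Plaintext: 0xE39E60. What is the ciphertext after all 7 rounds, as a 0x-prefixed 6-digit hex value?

0x75CE49

s_0 = plaintext = 0xE39E60
s_1 = Round(s_0, k_0) = 0xE602D6
s_2 = Round(s_1, k_1) = 0x2D6030
s_3 = Round(s_2, k_2) = 0x03032D
s_4 = Round(s_3, k_3) = 0x32DB01
s_5 = Round(s_4, k_4) = 0xB01E4F
s_6 = Round(s_5, k_5) = 0xE4F75C
s_7 = Round(s_6, k_6) = 0x75CE49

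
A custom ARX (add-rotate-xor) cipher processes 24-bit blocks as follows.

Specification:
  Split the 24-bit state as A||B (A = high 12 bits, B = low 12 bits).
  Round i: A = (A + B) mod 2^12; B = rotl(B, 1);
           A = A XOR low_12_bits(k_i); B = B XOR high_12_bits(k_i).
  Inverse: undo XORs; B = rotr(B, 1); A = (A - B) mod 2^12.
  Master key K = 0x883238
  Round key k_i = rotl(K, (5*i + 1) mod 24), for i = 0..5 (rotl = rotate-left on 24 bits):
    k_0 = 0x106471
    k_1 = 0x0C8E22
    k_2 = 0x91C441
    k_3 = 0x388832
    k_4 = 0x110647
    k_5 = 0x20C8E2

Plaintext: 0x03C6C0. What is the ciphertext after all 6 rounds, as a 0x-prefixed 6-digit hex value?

s_0 = plaintext = 0x03C6C0
s_1 = Round(s_0, k_0) = 0x28DC86
s_2 = Round(s_1, k_1) = 0x1319C5
s_3 = Round(s_2, k_2) = 0xEB7A97
s_4 = Round(s_3, k_3) = 0x17C6A7
s_5 = Round(s_4, k_4) = 0xE64C5E
s_6 = Round(s_5, k_5) = 0x220AB1

0x220AB1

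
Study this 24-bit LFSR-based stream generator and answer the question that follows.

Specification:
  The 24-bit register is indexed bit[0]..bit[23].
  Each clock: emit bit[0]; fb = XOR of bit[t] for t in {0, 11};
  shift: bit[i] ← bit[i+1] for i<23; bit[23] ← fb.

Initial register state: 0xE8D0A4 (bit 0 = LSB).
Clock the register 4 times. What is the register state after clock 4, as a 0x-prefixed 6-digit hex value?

0xEE8D0A

reg_0 = 0xE8D0A4
clock 1: out=0, reg = 0x746852
clock 2: out=0, reg = 0xBA3429
clock 3: out=1, reg = 0xDD1A14
clock 4: out=0, reg = 0xEE8D0A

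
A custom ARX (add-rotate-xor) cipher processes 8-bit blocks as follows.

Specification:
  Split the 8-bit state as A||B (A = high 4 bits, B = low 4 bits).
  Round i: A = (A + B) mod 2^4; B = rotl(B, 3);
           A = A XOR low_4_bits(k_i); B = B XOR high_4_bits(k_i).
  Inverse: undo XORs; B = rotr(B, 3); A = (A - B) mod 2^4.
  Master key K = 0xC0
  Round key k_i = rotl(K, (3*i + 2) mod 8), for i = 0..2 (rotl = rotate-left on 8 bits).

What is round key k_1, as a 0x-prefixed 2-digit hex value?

K = 0xC0
k_0 = rotl(K, (3*0+2) mod 8) = rotl(K, 2) = 0x03
k_1 = rotl(K, (3*1+2) mod 8) = rotl(K, 5) = 0x18

0x18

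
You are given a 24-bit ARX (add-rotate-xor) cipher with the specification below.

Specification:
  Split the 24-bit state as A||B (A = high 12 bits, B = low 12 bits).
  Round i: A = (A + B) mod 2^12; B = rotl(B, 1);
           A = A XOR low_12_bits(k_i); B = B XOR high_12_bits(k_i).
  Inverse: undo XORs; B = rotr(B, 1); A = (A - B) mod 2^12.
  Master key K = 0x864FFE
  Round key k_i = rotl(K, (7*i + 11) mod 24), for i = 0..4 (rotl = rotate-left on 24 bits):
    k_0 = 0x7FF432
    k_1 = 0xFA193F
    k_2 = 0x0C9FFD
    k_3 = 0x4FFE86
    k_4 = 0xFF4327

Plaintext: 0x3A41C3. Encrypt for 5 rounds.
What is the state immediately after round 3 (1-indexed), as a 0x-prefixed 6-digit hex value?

0xBB9E6F

s_0 = plaintext = 0x3A41C3
s_1 = Round(s_0, k_0) = 0x155479
s_2 = Round(s_1, k_1) = 0xCF1753
s_3 = Round(s_2, k_2) = 0xBB9E6F
s_4 = Round(s_3, k_3) = 0x4AE820
s_5 = Round(s_4, k_4) = 0xFE9FB5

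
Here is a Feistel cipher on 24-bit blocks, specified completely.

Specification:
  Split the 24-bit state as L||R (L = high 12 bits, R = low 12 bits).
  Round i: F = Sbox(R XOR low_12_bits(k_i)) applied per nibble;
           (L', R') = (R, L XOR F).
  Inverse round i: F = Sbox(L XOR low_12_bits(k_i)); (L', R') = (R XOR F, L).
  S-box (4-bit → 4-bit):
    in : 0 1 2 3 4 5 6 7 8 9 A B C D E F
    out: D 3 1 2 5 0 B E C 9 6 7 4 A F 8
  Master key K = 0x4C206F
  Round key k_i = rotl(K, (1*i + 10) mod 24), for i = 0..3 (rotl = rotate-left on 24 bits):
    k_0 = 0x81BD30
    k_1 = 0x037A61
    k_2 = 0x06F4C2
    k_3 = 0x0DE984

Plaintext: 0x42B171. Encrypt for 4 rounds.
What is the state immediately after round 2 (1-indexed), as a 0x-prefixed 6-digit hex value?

0x078748

s_0 = plaintext = 0x42B171
s_1 = Round(s_0, k_0) = 0x171078
s_2 = Round(s_1, k_1) = 0x078748
s_3 = Round(s_2, k_2) = 0x7482BE
s_4 = Round(s_3, k_3) = 0x2BE06E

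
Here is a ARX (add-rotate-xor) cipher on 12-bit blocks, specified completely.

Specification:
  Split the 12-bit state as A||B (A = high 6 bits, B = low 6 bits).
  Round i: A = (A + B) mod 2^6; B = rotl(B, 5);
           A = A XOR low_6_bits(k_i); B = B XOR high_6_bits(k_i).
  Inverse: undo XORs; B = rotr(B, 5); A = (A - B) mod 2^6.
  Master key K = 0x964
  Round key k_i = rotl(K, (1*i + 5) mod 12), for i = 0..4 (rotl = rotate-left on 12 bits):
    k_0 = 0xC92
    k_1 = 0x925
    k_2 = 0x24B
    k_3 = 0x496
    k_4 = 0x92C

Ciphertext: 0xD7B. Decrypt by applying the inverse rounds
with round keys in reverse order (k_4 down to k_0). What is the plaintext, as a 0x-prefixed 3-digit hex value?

0xAF5

s_0 = ciphertext = 0xD7B
s_1 = InvRound(s_0, k_4) = 0x6FE
s_2 = InvRound(s_1, k_3) = 0xD19
s_3 = InvRound(s_2, k_2) = 0x7E0
s_4 = InvRound(s_3, k_1) = 0xC88
s_5 = InvRound(s_4, k_0) = 0xAF5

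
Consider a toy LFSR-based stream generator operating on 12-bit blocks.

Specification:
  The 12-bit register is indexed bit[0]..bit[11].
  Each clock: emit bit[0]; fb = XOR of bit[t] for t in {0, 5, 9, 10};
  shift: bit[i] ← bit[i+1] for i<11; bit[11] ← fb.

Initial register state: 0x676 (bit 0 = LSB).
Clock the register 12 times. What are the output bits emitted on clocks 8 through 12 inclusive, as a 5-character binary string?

reg_0 = 0x676
clock 1: out=0, reg = 0xB3B
clock 2: out=1, reg = 0xD9D
clock 3: out=1, reg = 0x6CE
clock 4: out=0, reg = 0x367
clock 5: out=1, reg = 0x9B3
clock 6: out=1, reg = 0x4D9
clock 7: out=1, reg = 0x26C
clock 8: out=0, reg = 0x136
clock 9: out=0, reg = 0x89B
clock 10: out=1, reg = 0xC4D
clock 11: out=1, reg = 0x626
clock 12: out=0, reg = 0xB13

00110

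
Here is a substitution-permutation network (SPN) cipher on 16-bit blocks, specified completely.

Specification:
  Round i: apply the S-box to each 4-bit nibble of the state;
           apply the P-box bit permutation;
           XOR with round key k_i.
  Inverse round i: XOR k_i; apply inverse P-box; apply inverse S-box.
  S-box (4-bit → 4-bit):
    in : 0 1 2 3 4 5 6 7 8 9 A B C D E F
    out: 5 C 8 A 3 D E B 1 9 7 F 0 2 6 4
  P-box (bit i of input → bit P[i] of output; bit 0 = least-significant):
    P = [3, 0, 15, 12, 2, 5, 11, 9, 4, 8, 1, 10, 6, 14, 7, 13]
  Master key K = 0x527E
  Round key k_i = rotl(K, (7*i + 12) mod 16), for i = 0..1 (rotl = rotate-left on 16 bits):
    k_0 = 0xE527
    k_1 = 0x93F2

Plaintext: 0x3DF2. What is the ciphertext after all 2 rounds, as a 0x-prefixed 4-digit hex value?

0xA1BB

s_0 = plaintext = 0x3DF2
s_1 = Round(s_0, k_0) = 0x9C27
s_2 = Round(s_1, k_1) = 0xA1BB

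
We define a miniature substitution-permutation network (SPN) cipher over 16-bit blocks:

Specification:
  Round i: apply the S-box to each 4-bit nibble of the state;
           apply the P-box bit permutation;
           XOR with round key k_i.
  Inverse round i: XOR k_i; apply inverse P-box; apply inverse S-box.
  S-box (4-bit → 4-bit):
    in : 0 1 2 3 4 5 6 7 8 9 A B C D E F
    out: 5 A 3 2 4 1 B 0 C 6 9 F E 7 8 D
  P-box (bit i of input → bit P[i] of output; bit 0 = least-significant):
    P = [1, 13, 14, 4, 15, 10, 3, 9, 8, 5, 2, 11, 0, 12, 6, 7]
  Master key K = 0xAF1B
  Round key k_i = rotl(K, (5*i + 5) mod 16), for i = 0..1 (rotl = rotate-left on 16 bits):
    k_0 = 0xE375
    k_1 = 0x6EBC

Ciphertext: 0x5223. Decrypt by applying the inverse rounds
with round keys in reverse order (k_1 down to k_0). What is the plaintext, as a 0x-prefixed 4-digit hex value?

s_0 = ciphertext = 0x5223
s_1 = InvRound(s_0, k_1) = 0x6896
s_2 = InvRound(s_1, k_0) = 0xF6A5

0xF6A5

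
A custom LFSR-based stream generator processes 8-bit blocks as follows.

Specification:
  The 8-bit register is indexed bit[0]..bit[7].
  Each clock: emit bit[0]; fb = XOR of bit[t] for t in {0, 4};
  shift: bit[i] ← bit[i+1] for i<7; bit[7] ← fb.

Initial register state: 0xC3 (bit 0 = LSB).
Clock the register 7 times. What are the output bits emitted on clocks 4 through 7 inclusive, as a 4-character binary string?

reg_0 = 0xC3
clock 1: out=1, reg = 0xE1
clock 2: out=1, reg = 0xF0
clock 3: out=0, reg = 0xF8
clock 4: out=0, reg = 0xFC
clock 5: out=0, reg = 0xFE
clock 6: out=0, reg = 0xFF
clock 7: out=1, reg = 0x7F

0001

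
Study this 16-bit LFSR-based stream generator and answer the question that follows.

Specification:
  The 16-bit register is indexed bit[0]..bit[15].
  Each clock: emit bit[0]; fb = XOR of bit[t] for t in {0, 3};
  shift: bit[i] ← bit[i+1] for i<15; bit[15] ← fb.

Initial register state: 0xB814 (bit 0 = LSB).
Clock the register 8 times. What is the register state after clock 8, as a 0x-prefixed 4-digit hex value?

reg_0 = 0xB814
clock 1: out=0, reg = 0x5C0A
clock 2: out=0, reg = 0xAE05
clock 3: out=1, reg = 0xD702
clock 4: out=0, reg = 0x6B81
clock 5: out=1, reg = 0xB5C0
clock 6: out=0, reg = 0x5AE0
clock 7: out=0, reg = 0x2D70
clock 8: out=0, reg = 0x16B8

0x16B8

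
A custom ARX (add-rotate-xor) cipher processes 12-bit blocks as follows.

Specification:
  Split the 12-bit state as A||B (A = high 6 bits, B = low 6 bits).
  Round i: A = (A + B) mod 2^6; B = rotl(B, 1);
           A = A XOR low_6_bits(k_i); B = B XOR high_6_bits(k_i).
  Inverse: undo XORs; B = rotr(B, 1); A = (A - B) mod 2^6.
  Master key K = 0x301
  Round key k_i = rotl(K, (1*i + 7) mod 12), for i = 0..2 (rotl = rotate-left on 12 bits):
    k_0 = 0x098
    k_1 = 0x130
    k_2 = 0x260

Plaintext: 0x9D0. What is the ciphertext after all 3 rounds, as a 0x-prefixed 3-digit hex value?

0x08B

s_0 = plaintext = 0x9D0
s_1 = Round(s_0, k_0) = 0xBE2
s_2 = Round(s_1, k_1) = 0x841
s_3 = Round(s_2, k_2) = 0x08B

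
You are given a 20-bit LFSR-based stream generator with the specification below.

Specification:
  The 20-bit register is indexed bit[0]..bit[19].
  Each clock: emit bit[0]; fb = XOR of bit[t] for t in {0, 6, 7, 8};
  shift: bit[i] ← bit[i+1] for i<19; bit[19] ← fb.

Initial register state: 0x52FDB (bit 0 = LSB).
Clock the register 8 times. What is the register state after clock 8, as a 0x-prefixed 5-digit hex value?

0x1452F

reg_0 = 0x52FDB
clock 1: out=1, reg = 0x297ED
clock 2: out=1, reg = 0x14BF6
clock 3: out=0, reg = 0x8A5FB
clock 4: out=1, reg = 0x452FD
clock 5: out=1, reg = 0xA297E
clock 6: out=0, reg = 0x514BF
clock 7: out=1, reg = 0x28A5F
clock 8: out=1, reg = 0x1452F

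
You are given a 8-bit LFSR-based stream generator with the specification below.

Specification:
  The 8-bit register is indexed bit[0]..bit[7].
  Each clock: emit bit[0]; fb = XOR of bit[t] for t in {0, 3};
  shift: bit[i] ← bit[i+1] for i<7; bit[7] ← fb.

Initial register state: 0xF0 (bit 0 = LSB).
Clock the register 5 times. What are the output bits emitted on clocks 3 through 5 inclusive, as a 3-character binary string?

001

reg_0 = 0xF0
clock 1: out=0, reg = 0x78
clock 2: out=0, reg = 0xBC
clock 3: out=0, reg = 0xDE
clock 4: out=0, reg = 0xEF
clock 5: out=1, reg = 0x77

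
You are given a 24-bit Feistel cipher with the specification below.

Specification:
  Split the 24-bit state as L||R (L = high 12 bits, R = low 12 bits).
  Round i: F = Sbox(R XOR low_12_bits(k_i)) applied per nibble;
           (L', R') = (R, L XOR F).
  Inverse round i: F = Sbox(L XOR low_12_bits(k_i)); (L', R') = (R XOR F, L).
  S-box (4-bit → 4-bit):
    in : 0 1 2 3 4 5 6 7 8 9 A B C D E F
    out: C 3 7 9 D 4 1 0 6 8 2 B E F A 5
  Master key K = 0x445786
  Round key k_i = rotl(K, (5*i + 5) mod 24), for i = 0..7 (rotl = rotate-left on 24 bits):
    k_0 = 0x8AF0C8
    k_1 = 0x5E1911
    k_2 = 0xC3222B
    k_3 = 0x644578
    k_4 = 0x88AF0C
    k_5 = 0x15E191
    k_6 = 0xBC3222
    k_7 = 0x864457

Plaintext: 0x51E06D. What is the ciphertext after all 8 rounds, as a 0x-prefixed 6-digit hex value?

0xFD1204

s_0 = plaintext = 0x51E06D
s_1 = Round(s_0, k_0) = 0x06D93A
s_2 = Round(s_1, k_1) = 0x93AC16
s_3 = Round(s_2, k_2) = 0xC163A5
s_4 = Round(s_3, k_3) = 0x3A5DE9
s_5 = Round(s_4, k_4) = 0xDE9401
s_6 = Round(s_5, k_5) = 0x401965
s_7 = Round(s_6, k_6) = 0x965FD1
s_8 = Round(s_7, k_7) = 0xFD1204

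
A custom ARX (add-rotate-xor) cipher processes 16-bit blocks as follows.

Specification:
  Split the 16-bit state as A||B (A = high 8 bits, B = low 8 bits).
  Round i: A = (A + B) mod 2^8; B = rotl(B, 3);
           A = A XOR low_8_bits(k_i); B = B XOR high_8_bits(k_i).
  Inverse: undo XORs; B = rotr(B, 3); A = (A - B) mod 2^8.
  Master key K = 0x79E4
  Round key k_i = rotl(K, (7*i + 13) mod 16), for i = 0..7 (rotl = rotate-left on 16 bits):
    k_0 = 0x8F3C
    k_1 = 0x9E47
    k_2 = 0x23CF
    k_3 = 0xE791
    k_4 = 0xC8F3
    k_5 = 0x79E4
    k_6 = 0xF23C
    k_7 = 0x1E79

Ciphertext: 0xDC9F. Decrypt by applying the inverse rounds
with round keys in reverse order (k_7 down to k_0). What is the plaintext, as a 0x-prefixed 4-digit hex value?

s_0 = ciphertext = 0xDC9F
s_1 = InvRound(s_0, k_7) = 0x7530
s_2 = InvRound(s_1, k_6) = 0xF158
s_3 = InvRound(s_2, k_5) = 0xF124
s_4 = InvRound(s_3, k_4) = 0x659D
s_5 = InvRound(s_4, k_3) = 0xA54F
s_6 = InvRound(s_5, k_2) = 0xDD8D
s_7 = InvRound(s_6, k_1) = 0x3862
s_8 = InvRound(s_7, k_0) = 0x47BD

0x47BD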